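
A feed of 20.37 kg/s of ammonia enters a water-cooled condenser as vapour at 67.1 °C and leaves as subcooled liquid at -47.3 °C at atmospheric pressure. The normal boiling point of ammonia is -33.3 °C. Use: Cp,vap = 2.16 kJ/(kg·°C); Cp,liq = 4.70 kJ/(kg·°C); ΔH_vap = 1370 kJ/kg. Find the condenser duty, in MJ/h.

Q_c = 121000 MJ/h

vapour 67.1→-33.3 °C: -216.86 kJ/kg
condensation at -33.3 °C: -1370 kJ/kg
liquid -33.3→-47.3 °C: -65.8 kJ/kg
Δh = -216.86 + -1370 + -65.8 = -1652.7 kJ/kg
Q = ṁ·Δh = 20.37 kg/s × -1652.7 kJ/kg = -33665 kJ/s
|Q| = 33665 kW = 121190 MJ/h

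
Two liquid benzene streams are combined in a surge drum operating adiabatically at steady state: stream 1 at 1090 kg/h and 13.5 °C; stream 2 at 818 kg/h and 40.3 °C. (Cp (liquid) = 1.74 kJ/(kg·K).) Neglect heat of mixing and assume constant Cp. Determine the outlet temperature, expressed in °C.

T_out = 25.0 °C

No heat crosses the boundary, so H_out = H_in.
T_out = Σ ṁᵢCp,ᵢTᵢ / Σ ṁᵢCp,ᵢ
      = 82964 / 3319.9 = 24.99 °C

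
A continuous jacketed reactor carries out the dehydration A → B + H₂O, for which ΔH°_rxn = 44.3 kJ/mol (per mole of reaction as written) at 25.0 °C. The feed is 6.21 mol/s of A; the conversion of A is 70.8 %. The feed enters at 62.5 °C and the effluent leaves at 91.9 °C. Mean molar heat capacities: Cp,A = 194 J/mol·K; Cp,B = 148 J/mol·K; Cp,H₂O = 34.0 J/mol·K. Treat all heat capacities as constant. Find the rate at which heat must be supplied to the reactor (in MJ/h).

Q_in = 816 MJ/h

Extent of reaction ξ = 0.708 × 6.21 = 4.3967 mol/s
Reaction term: ξ·ΔH°_rxn = 4.3967 × 44.3 = 194.77 kJ/s
Sensible, feed 62.5→25 °C: -45.178 kJ/s
Outlet flows (mol/s): A 1.8133, B 4.3967, H₂O 4.3967
Sensible, products 25→91.9 °C: 77.067 kJ/s
Q = ΔH = 226.66 kJ/s = 226.66 kW
Heat supplied = 815.99 MJ/h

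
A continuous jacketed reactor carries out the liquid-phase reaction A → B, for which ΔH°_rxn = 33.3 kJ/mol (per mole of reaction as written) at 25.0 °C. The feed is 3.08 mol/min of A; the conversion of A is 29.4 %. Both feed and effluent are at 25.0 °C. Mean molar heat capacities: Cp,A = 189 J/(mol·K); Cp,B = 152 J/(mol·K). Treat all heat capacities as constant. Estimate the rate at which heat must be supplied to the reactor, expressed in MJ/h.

Extent of reaction ξ = 0.294 × 3.08 = 0.90552 mol/min
Reaction term: ξ·ΔH°_rxn = 0.90552 × 33.3 = 30.154 kJ/min
Q = ΔH = 30.154 kJ/min = 0.50256 kW
Heat supplied = 1.8092 MJ/h

Q_in = 1.81 MJ/h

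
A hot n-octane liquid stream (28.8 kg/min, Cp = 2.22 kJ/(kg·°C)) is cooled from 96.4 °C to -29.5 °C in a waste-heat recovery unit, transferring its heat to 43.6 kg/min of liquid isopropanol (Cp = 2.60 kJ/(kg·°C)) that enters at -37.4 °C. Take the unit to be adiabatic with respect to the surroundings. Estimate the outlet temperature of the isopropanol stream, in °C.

Heat released by hot stream: Q = 28.8 × 2.22 × (96.4 − -29.5) = 8049.5 kJ/min
Energy balance on cold side (adiabatic exchanger): Q = ṁ_c·Cp_c·(T_c,out − T_c,in)
T_c,out = -37.4 + 8049.5/(43.6 × 2.60) = 33.609 °C

T_c,out = 33.6 °C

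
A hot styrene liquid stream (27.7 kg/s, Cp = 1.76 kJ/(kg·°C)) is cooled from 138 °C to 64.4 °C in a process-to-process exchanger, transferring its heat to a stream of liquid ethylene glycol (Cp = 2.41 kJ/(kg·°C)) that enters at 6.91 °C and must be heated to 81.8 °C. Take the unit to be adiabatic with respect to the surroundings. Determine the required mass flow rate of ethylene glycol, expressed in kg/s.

Heat released by hot stream: Q = 27.7 × 1.76 × (138 − 64.4) = 3588.1 kJ/s
Energy balance on cold side (adiabatic exchanger): Q = ṁ_c·Cp_c·(T_c,out − T_c,in)
ṁ_c = 3588.1 / [2.41 × (81.8 − 6.91)] = 19.881 kg/s

ṁ_c = 19.9 kg/s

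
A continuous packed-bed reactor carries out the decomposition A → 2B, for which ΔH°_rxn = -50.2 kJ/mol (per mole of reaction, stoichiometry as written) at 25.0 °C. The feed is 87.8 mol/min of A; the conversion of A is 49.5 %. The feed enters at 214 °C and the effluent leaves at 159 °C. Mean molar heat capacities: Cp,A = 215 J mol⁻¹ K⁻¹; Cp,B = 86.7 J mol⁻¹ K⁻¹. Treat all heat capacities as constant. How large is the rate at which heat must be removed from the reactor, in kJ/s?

Extent of reaction ξ = 0.495 × 87.8 = 43.461 mol/min
Reaction term: ξ·ΔH°_rxn = 43.461 × -50.2 = -2181.7 kJ/min
Sensible, feed 214→25 °C: -3567.8 kJ/min
Outlet flows (mol/min): A 44.339, B 86.922
Sensible, products 25→159 °C: 2287.2 kJ/min
Q = ΔH = -3462.2 kJ/min = -57.704 kW
Heat removed = 57.704 kJ/s

Q_out = 57.7 kJ/s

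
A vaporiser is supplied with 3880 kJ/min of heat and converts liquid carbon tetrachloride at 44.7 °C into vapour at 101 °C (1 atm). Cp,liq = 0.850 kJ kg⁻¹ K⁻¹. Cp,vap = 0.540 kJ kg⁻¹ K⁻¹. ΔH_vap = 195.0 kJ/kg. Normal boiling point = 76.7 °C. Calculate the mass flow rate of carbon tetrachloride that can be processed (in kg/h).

Δh = 0.850×(76.7−44.7) + 195.0 + 0.540×(101−76.7) = 235.32 kJ/kg
Q = 3880 kJ/min = 64.667 kJ/s = 232800 kJ/h
ṁ = Q/Δh = 232800 / 235.32 = 989.28 kg/h

ṁ = 989 kg/h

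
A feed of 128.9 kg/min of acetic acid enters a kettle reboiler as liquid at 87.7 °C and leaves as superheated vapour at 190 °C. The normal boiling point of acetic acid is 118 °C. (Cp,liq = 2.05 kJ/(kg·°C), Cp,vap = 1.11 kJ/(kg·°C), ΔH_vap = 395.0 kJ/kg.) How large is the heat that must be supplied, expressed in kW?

Q = 1150 kW

liquid 87.7→118 °C: 62.115 kJ/kg
vaporisation at 118 °C: 395 kJ/kg
vapour 118→190 °C: 79.92 kJ/kg
Δh = 62.115 + 395 + 79.92 = 537.03 kJ/kg
Q = ṁ·Δh = 128.9 kg/min × 537.03 kJ/kg = 69224 kJ/min
|Q| = 1153.7 kW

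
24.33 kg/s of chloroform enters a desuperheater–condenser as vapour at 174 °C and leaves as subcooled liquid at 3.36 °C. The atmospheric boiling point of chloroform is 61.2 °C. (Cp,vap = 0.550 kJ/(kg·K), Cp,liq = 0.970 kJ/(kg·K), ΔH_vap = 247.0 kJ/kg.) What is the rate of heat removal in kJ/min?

vapour 174→61.2 °C: -62.04 kJ/kg
condensation at 61.2 °C: -247 kJ/kg
liquid 61.2→3.36 °C: -56.105 kJ/kg
Δh = -62.04 + -247 + -56.105 = -365.14 kJ/kg
Q = ṁ·Δh = 24.33 kg/s × -365.14 kJ/kg = -8884 kJ/s
|Q| = 8884 kW = 533040 kJ/min

Q_c = 533000 kJ/min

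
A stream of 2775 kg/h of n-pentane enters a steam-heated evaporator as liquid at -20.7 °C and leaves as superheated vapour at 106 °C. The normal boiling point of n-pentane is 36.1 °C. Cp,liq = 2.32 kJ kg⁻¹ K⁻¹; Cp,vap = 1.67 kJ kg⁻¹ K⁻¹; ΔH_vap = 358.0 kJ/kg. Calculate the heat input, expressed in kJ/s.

Q = 468 kJ/s

liquid -20.7→36.1 °C: 131.78 kJ/kg
vaporisation at 36.1 °C: 358 kJ/kg
vapour 36.1→106 °C: 116.73 kJ/kg
Δh = 131.78 + 358 + 116.73 = 606.51 kJ/kg
Q = ṁ·Δh = 2775 kg/h × 606.51 kJ/kg = 1.6831e+06 kJ/h
|Q| = 467.52 kW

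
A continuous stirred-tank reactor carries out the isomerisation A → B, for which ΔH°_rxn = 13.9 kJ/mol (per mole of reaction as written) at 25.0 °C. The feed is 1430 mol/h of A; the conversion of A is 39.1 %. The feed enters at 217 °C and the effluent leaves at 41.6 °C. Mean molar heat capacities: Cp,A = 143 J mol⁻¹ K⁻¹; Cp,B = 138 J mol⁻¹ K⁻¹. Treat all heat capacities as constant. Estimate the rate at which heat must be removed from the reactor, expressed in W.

Extent of reaction ξ = 0.391 × 1430 = 559.13 mol/h
Reaction term: ξ·ΔH°_rxn = 559.13 × 13.9 = 7771.9 kJ/h
Sensible, feed 217→25 °C: -39262 kJ/h
Outlet flows (mol/h): A 870.87, B 559.13
Sensible, products 25→41.6 °C: 3348.1 kJ/h
Q = ΔH = -28142 kJ/h = -7.8172 kW
Heat removed = 7817.2 W

Q_out = 7820 W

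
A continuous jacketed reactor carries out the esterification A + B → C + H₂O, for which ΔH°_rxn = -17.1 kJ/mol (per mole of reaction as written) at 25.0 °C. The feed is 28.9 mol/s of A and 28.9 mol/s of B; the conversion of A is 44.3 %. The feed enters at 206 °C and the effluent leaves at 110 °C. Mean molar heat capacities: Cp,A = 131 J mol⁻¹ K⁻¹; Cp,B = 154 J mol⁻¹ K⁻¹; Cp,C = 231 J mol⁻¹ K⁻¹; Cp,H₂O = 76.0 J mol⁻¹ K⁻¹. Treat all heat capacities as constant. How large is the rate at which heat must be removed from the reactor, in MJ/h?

Q_out = 3550 MJ/h

Extent of reaction ξ = 0.443 × 28.9 = 12.803 mol/s
Reaction term: ξ·ΔH°_rxn = 12.803 × -17.1 = -218.93 kJ/s
Sensible, feed 206→25 °C: -1490.8 kJ/s
Outlet flows (mol/s): A 16.097, B 16.097, C 12.803, H₂O 12.803
Sensible, products 25→110 °C: 724.04 kJ/s
Q = ΔH = -985.69 kJ/s = -985.69 kW
Heat removed = 3548.5 MJ/h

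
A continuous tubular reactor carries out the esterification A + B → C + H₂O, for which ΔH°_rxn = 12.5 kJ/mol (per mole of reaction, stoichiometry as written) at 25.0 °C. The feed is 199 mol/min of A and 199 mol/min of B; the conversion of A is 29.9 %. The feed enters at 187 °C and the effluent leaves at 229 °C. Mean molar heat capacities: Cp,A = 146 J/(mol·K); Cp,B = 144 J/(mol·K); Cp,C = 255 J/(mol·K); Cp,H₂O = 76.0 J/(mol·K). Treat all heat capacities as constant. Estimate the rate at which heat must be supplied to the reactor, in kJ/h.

Q_in = 220000 kJ/h

Extent of reaction ξ = 0.299 × 199 = 59.501 mol/min
Reaction term: ξ·ΔH°_rxn = 59.501 × 12.5 = 743.76 kJ/min
Sensible, feed 187→25 °C: -9349 kJ/min
Outlet flows (mol/min): A 139.5, B 139.5, C 59.501, H₂O 59.501
Sensible, products 25→229 °C: 12271 kJ/min
Q = ΔH = 3665.2 kJ/min = 61.087 kW
Heat supplied = 219910 kJ/h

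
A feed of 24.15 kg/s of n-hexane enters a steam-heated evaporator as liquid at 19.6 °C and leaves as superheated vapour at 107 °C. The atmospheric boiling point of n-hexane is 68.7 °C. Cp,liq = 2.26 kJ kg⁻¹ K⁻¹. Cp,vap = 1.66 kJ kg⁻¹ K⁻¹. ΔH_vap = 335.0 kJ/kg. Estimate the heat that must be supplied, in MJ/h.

liquid 19.6→68.7 °C: 110.97 kJ/kg
vaporisation at 68.7 °C: 335 kJ/kg
vapour 68.7→107 °C: 63.578 kJ/kg
Δh = 110.97 + 335 + 63.578 = 509.54 kJ/kg
Q = ṁ·Δh = 24.15 kg/s × 509.54 kJ/kg = 12305 kJ/s
|Q| = 12305 kW = 44300 MJ/h

Q = 44300 MJ/h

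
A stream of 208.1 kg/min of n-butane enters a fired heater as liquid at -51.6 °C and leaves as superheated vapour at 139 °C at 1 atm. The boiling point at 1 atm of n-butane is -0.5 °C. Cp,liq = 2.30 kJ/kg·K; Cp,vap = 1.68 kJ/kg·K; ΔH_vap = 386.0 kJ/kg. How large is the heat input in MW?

Q = 2.56 MW

liquid -51.6→-0.5 °C: 117.53 kJ/kg
vaporisation at -0.5 °C: 386 kJ/kg
vapour -0.5→139 °C: 234.36 kJ/kg
Δh = 117.53 + 386 + 234.36 = 737.89 kJ/kg
Q = ṁ·Δh = 208.1 kg/min × 737.89 kJ/kg = 153550 kJ/min
|Q| = 2559.2 kW = 2.5592 MW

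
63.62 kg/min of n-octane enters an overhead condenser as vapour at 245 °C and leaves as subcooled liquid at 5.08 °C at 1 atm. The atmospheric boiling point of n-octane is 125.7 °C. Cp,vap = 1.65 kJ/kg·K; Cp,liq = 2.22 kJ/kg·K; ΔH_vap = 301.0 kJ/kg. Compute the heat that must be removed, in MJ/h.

Q_c = 2920 MJ/h

vapour 245→125.7 °C: -196.84 kJ/kg
condensation at 125.7 °C: -301 kJ/kg
liquid 125.7→5.08 °C: -267.78 kJ/kg
Δh = -196.84 + -301 + -267.78 = -765.62 kJ/kg
Q = ṁ·Δh = 63.62 kg/min × -765.62 kJ/kg = -48709 kJ/min
|Q| = 811.81 kW = 2922.5 MJ/h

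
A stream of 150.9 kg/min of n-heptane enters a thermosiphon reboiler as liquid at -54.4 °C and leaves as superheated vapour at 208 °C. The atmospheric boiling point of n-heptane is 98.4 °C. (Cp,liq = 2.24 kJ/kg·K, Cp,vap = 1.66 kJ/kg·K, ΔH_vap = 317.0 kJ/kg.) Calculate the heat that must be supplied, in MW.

liquid -54.4→98.4 °C: 342.27 kJ/kg
vaporisation at 98.4 °C: 317 kJ/kg
vapour 98.4→208 °C: 181.94 kJ/kg
Δh = 342.27 + 317 + 181.94 = 841.21 kJ/kg
Q = ṁ·Δh = 150.9 kg/min × 841.21 kJ/kg = 126940 kJ/min
|Q| = 2115.6 kW = 2.1156 MW

Q = 2.12 MW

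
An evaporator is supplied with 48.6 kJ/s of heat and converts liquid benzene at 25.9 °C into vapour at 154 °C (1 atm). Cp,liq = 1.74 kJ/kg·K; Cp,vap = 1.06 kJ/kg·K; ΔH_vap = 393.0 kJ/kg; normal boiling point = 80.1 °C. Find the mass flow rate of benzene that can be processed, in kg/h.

Δh = 1.74×(80.1−25.9) + 393.0 + 1.06×(154−80.1) = 565.64 kJ/kg
Q = 48.6 kJ/s = 48.6 kJ/s = 174960 kJ/h
ṁ = Q/Δh = 174960 / 565.64 = 309.31 kg/h

ṁ = 309 kg/h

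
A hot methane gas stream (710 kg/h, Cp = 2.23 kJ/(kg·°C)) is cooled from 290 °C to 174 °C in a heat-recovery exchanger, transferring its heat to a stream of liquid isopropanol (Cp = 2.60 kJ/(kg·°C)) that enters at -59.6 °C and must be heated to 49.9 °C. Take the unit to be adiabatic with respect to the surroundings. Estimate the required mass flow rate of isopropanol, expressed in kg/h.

Heat released by hot stream: Q = 710 × 2.23 × (290 − 174) = 183660 kJ/h
Energy balance on cold side (adiabatic exchanger): Q = ṁ_c·Cp_c·(T_c,out − T_c,in)
ṁ_c = 183660 / [2.60 × (49.9 − -59.6)] = 645.11 kg/h

ṁ_c = 645 kg/h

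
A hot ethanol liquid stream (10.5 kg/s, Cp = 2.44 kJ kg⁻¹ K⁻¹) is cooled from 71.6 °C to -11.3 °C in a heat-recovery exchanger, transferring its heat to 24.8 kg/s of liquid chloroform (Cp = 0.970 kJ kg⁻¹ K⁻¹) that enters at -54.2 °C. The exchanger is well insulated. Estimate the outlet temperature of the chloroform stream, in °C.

T_c,out = 34.1 °C

Heat released by hot stream: Q = 10.5 × 2.44 × (71.6 − -11.3) = 2123.9 kJ/s
Energy balance on cold side (adiabatic exchanger): Q = ṁ_c·Cp_c·(T_c,out − T_c,in)
T_c,out = -54.2 + 2123.9/(24.8 × 0.970) = 34.09 °C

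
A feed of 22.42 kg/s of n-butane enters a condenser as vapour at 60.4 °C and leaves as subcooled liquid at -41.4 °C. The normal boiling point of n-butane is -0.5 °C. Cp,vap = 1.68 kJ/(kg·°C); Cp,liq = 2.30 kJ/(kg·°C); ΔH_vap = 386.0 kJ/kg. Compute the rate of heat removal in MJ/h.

Q_c = 47000 MJ/h

vapour 60.4→-0.5 °C: -102.31 kJ/kg
condensation at -0.5 °C: -386 kJ/kg
liquid -0.5→-41.4 °C: -94.07 kJ/kg
Δh = -102.31 + -386 + -94.07 = -582.38 kJ/kg
Q = ṁ·Δh = 22.42 kg/s × -582.38 kJ/kg = -13057 kJ/s
|Q| = 13057 kW = 47005 MJ/h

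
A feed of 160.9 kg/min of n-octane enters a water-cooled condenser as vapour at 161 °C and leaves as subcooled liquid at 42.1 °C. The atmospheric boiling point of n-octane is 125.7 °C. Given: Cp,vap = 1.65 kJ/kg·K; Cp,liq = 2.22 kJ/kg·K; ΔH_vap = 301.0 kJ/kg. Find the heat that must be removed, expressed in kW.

vapour 161→125.7 °C: -58.245 kJ/kg
condensation at 125.7 °C: -301 kJ/kg
liquid 125.7→42.1 °C: -185.59 kJ/kg
Δh = -58.245 + -301 + -185.59 = -544.84 kJ/kg
Q = ṁ·Δh = 160.9 kg/min × -544.84 kJ/kg = -87664 kJ/min
|Q| = 1461.1 kW

Q_c = 1460 kW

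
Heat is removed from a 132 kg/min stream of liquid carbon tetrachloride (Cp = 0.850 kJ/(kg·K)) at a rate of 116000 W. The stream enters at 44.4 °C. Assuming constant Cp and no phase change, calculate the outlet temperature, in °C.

T_out = -17.6 °C

Q = 116000 W = 6960 kJ/min
ΔT = Q/(ṁ·Cp) = 6960/(132×0.850) = 62.032 K
T_out = 44.4 − 62.032 = -17.632 °C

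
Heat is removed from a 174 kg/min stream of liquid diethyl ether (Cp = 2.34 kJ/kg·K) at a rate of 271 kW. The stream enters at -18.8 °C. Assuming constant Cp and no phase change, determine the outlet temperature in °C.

T_out = -58.7 °C

Q = 271 kW = 16260 kJ/min
ΔT = Q/(ṁ·Cp) = 16260/(174×2.34) = 39.935 K
T_out = -18.8 − 39.935 = -58.735 °C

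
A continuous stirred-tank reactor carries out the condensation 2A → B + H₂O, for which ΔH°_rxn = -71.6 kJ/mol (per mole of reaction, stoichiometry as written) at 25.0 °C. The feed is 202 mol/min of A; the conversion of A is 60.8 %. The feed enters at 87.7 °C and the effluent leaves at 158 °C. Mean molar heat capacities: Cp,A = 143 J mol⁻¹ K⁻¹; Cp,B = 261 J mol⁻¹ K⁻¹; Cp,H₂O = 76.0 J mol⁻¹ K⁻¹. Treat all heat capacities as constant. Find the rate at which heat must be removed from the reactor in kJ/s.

Extent of reaction ξ = 0.608 × 202 / 2 = 61.408 mol/min
Reaction term: ξ·ΔH°_rxn = 61.408 × -71.6 = -4396.8 kJ/min
Sensible, feed 87.7→25 °C: -1811.2 kJ/min
Outlet flows (mol/min): A 79.184, B 61.408, H₂O 61.408
Sensible, products 25→158 °C: 4258.4 kJ/min
Q = ΔH = -1949.6 kJ/min = -32.493 kW
Heat removed = 32.493 kJ/s

Q_out = 32.5 kJ/s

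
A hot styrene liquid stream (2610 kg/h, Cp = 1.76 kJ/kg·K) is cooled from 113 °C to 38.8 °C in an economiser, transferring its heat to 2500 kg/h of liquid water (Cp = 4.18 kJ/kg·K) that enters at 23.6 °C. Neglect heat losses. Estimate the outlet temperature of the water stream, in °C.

T_c,out = 56.2 °C

Heat released by hot stream: Q = 2610 × 1.76 × (113 − 38.8) = 340850 kJ/h
Energy balance on cold side (adiabatic exchanger): Q = ṁ_c·Cp_c·(T_c,out − T_c,in)
T_c,out = 23.6 + 340850/(2500 × 4.18) = 56.217 °C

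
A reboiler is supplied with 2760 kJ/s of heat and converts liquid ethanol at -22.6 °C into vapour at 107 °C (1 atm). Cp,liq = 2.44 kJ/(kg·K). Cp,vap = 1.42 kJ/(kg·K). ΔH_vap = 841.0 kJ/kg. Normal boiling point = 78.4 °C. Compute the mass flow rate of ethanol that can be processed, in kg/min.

Δh = 2.44×(78.4−-22.6) + 841.0 + 1.42×(107−78.4) = 1128.1 kJ/kg
Q = 2760 kJ/s = 2760 kJ/s = 165600 kJ/min
ṁ = Q/Δh = 165600 / 1128.1 = 146.8 kg/min

ṁ = 147 kg/min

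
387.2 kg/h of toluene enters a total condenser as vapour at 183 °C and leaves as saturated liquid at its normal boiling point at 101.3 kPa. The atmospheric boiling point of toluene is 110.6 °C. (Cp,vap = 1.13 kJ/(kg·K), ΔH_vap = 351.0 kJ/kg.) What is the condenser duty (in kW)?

Q_c = 46.6 kW

vapour 183→110.6 °C: -81.812 kJ/kg
condensation at 110.6 °C: -351 kJ/kg
Δh = -81.812 + -351 = -432.81 kJ/kg
Q = ṁ·Δh = 387.2 kg/h × -432.81 kJ/kg = -167580 kJ/h
|Q| = 46.551 kW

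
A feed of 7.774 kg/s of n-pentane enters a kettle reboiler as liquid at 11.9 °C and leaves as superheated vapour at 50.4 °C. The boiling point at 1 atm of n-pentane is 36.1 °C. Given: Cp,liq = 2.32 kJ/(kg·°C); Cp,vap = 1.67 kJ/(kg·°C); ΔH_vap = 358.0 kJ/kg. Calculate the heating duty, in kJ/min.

liquid 11.9→36.1 °C: 56.144 kJ/kg
vaporisation at 36.1 °C: 358 kJ/kg
vapour 36.1→50.4 °C: 23.881 kJ/kg
Δh = 56.144 + 358 + 23.881 = 438.02 kJ/kg
Q = ṁ·Δh = 7.774 kg/s × 438.02 kJ/kg = 3405.2 kJ/s
|Q| = 3405.2 kW = 204310 kJ/min

Q = 204000 kJ/min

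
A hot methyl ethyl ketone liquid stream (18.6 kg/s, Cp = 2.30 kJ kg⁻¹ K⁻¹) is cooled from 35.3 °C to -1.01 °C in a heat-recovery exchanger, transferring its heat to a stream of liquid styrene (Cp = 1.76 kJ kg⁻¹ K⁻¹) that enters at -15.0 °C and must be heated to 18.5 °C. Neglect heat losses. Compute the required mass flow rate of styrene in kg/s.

ṁ_c = 26.3 kg/s

Heat released by hot stream: Q = 18.6 × 2.30 × (35.3 − -1.01) = 1553.3 kJ/s
Energy balance on cold side (adiabatic exchanger): Q = ṁ_c·Cp_c·(T_c,out − T_c,in)
ṁ_c = 1553.3 / [1.76 × (18.5 − -15.0)] = 26.346 kg/s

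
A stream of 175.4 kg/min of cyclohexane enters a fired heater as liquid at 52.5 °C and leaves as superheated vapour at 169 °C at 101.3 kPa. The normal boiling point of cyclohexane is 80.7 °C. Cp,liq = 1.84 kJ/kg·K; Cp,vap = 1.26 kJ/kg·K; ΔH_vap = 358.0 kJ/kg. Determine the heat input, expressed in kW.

Q = 1520 kW

liquid 52.5→80.7 °C: 51.888 kJ/kg
vaporisation at 80.7 °C: 358 kJ/kg
vapour 80.7→169 °C: 111.26 kJ/kg
Δh = 51.888 + 358 + 111.26 = 521.15 kJ/kg
Q = ṁ·Δh = 175.4 kg/min × 521.15 kJ/kg = 91409 kJ/min
|Q| = 1523.5 kW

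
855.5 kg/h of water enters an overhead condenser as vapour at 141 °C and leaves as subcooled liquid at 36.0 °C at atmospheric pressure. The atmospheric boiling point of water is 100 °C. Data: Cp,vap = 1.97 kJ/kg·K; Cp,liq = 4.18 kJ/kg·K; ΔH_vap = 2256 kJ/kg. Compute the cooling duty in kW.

vapour 141→100 °C: -80.77 kJ/kg
condensation at 100 °C: -2256 kJ/kg
liquid 100→36.0 °C: -267.52 kJ/kg
Δh = -80.77 + -2256 + -267.52 = -2604.3 kJ/kg
Q = ṁ·Δh = 855.5 kg/h × -2604.3 kJ/kg = -2.228e+06 kJ/h
|Q| = 618.88 kW

Q_c = 619 kW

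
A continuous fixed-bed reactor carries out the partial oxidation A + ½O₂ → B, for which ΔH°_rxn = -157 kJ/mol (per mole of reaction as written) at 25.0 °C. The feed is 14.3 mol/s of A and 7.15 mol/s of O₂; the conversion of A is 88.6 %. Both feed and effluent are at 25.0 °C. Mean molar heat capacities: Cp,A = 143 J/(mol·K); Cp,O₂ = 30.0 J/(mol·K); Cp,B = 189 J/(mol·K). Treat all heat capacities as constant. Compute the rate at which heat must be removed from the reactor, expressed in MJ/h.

Extent of reaction ξ = 0.886 × 14.3 = 12.67 mol/s
Reaction term: ξ·ΔH°_rxn = 12.67 × -157 = -1989.2 kJ/s
Q = ΔH = -1989.2 kJ/s = -1989.2 kW
Heat removed = 7161 MJ/h

Q_out = 7160 MJ/h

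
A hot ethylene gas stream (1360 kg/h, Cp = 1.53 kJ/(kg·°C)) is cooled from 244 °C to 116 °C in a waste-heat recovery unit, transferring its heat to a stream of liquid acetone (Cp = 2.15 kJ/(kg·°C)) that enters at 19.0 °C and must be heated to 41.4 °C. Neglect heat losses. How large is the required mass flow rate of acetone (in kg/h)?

Heat released by hot stream: Q = 1360 × 1.53 × (244 − 116) = 266340 kJ/h
Energy balance on cold side (adiabatic exchanger): Q = ṁ_c·Cp_c·(T_c,out − T_c,in)
ṁ_c = 266340 / [2.15 × (41.4 − 19.0)] = 5530.4 kg/h

ṁ_c = 5530 kg/h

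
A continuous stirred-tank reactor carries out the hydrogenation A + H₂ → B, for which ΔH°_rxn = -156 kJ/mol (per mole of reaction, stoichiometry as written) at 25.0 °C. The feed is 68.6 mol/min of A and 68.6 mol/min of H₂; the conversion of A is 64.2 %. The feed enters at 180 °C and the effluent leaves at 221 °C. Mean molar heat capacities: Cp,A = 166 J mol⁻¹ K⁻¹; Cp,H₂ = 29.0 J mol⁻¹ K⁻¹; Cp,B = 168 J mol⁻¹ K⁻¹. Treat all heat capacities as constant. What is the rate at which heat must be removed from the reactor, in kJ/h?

Extent of reaction ξ = 0.642 × 68.6 = 44.041 mol/min
Reaction term: ξ·ΔH°_rxn = 44.041 × -156 = -6870.4 kJ/min
Sensible, feed 180→25 °C: -2073.4 kJ/min
Outlet flows (mol/min): A 24.559, H₂ 24.559, B 44.041
Sensible, products 25→221 °C: 2388.8 kJ/min
Q = ΔH = -6555 kJ/min = -109.25 kW
Heat removed = 393300 kJ/h

Q_out = 393000 kJ/h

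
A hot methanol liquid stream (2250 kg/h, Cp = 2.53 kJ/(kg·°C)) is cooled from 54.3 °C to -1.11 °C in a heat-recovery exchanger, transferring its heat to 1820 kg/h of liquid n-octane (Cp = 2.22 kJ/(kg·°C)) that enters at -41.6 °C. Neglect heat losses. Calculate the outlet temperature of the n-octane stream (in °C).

Heat released by hot stream: Q = 2250 × 2.53 × (54.3 − -1.11) = 315420 kJ/h
Energy balance on cold side (adiabatic exchanger): Q = ṁ_c·Cp_c·(T_c,out − T_c,in)
T_c,out = -41.6 + 315420/(1820 × 2.22) = 36.467 °C

T_c,out = 36.5 °C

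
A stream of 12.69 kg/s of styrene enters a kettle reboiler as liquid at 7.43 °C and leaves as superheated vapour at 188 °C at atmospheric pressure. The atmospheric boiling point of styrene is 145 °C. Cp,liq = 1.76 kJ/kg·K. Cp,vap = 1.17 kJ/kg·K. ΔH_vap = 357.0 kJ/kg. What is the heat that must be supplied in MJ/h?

Q = 29700 MJ/h

liquid 7.43→145 °C: 242.12 kJ/kg
vaporisation at 145 °C: 357 kJ/kg
vapour 145→188 °C: 50.31 kJ/kg
Δh = 242.12 + 357 + 50.31 = 649.43 kJ/kg
Q = ṁ·Δh = 12.69 kg/s × 649.43 kJ/kg = 8241.3 kJ/s
|Q| = 8241.3 kW = 29669 MJ/h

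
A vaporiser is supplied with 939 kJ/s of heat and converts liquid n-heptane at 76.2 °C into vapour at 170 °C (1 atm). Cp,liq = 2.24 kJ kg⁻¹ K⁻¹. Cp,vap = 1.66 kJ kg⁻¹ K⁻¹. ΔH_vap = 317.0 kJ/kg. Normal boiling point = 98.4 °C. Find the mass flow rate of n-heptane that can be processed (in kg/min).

ṁ = 116 kg/min

Δh = 2.24×(98.4−76.2) + 317.0 + 1.66×(170−98.4) = 485.58 kJ/kg
Q = 939 kJ/s = 939 kJ/s = 56340 kJ/min
ṁ = Q/Δh = 56340 / 485.58 = 116.03 kg/min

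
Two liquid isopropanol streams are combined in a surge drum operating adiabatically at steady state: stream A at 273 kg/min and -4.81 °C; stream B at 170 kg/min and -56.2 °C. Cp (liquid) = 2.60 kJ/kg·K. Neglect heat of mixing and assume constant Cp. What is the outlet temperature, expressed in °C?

T_out = -24.5 °C

Energy balance with Q = 0: Σ ṁᵢCp,ᵢ(T_out − Tᵢ) = 0
Σ ṁᵢCp,ᵢTᵢ = 273×2.60×-4.81 + 170×2.60×-56.2 = -28255
Σ ṁᵢCp,ᵢ = 273×2.60 + 170×2.60 = 1151.8
T_out = -28255 / 1151.8 = -24.531 °C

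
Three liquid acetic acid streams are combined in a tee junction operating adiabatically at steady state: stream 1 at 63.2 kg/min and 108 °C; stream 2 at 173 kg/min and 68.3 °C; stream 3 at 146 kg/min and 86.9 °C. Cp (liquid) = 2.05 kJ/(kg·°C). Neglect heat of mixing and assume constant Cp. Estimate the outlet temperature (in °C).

T_out = 82.0 °C

Adiabatic, steady state ⇒ Σ ṁᵢCp,ᵢ(T_out − Tᵢ) = 0
Σ ṁᵢCp,ᵢTᵢ = 63.2×2.05×108 + 173×2.05×68.3 + 146×2.05×86.9 = 64224
Σ ṁᵢCp,ᵢ = 63.2×2.05 + 173×2.05 + 146×2.05 = 783.51
T_out = 64224 / 783.51 = 81.97 °C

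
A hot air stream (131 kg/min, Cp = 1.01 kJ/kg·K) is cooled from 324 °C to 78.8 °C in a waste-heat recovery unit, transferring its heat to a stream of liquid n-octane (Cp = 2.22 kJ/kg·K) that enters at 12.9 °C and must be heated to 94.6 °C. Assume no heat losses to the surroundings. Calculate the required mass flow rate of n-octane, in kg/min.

Heat released by hot stream: Q = 131 × 1.01 × (324 − 78.8) = 32442 kJ/min
Energy balance on cold side (adiabatic exchanger): Q = ṁ_c·Cp_c·(T_c,out − T_c,in)
ṁ_c = 32442 / [2.22 × (94.6 − 12.9)] = 178.87 kg/min

ṁ_c = 179 kg/min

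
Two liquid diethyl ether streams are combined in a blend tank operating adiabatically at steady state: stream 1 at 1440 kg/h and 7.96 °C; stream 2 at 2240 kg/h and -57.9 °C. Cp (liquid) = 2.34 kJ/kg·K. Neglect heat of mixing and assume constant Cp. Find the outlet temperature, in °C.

No heat crosses the boundary, so H_out = H_in.
T_out = Σ ṁᵢCp,ᵢTᵢ / Σ ṁᵢCp,ᵢ
      = -276670 / 8611.2 = -32.129 °C

T_out = -32.1 °C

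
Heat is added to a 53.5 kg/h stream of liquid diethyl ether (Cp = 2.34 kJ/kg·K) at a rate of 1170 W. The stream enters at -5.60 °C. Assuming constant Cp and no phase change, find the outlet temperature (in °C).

T_out = 28.0 °C

Q = 1170 W = 4212 kJ/h
ΔT = Q/(ṁ·Cp) = 4212/(53.5×2.34) = 33.645 K
T_out = -5.60 + 33.645 = 28.045 °C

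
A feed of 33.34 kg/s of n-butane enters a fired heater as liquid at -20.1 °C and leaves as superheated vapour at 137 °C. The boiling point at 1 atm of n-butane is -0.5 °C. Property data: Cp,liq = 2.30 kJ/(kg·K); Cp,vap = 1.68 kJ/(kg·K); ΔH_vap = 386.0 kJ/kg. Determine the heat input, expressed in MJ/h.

liquid -20.1→-0.5 °C: 45.08 kJ/kg
vaporisation at -0.5 °C: 386 kJ/kg
vapour -0.5→137 °C: 231 kJ/kg
Δh = 45.08 + 386 + 231 = 662.08 kJ/kg
Q = ṁ·Δh = 33.34 kg/s × 662.08 kJ/kg = 22074 kJ/s
|Q| = 22074 kW = 79465 MJ/h

Q = 79500 MJ/h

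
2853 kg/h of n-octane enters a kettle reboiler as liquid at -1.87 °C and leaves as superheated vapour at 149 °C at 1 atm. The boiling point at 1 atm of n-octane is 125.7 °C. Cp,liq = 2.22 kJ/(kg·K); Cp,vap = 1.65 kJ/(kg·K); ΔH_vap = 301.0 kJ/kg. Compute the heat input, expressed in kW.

Q = 493 kW

liquid -1.87→125.7 °C: 283.21 kJ/kg
vaporisation at 125.7 °C: 301 kJ/kg
vapour 125.7→149 °C: 38.445 kJ/kg
Δh = 283.21 + 301 + 38.445 = 622.65 kJ/kg
Q = ṁ·Δh = 2853 kg/h × 622.65 kJ/kg = 1.7764e+06 kJ/h
|Q| = 493.45 kW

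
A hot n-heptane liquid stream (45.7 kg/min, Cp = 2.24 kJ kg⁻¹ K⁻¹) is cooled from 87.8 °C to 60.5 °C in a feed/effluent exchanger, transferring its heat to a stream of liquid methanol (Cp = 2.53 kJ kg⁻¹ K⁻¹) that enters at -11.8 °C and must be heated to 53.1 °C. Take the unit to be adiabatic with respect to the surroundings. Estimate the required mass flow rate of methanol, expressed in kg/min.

Heat released by hot stream: Q = 45.7 × 2.24 × (87.8 − 60.5) = 2794.6 kJ/min
Energy balance on cold side (adiabatic exchanger): Q = ṁ_c·Cp_c·(T_c,out − T_c,in)
ṁ_c = 2794.6 / [2.53 × (53.1 − -11.8)] = 17.02 kg/min

ṁ_c = 17.0 kg/min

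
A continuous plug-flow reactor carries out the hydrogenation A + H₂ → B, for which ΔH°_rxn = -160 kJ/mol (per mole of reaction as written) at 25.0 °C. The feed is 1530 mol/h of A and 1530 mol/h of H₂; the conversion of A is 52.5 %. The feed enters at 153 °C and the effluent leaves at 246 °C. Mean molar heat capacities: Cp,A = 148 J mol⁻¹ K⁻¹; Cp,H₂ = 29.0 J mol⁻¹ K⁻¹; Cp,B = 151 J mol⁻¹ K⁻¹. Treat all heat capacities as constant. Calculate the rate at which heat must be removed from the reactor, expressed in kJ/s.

Q_out = 30.0 kJ/s

Extent of reaction ξ = 0.525 × 1530 = 803.25 mol/h
Reaction term: ξ·ΔH°_rxn = 803.25 × -160 = -128520 kJ/h
Sensible, feed 153→25 °C: -34664 kJ/h
Outlet flows (mol/h): A 726.75, H₂ 726.75, B 803.25
Sensible, products 25→246 °C: 55234 kJ/h
Q = ΔH = -107950 kJ/h = -29.986 kW
Heat removed = 29.986 kJ/s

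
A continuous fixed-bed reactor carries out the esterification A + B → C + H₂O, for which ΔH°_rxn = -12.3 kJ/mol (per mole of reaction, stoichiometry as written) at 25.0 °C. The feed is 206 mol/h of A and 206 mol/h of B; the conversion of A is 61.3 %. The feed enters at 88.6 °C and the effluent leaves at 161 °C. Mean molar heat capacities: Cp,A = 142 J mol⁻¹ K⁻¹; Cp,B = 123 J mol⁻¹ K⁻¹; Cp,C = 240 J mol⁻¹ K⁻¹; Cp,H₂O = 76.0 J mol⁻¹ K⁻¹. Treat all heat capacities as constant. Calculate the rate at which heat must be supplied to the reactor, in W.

Extent of reaction ξ = 0.613 × 206 = 126.28 mol/h
Reaction term: ξ·ΔH°_rxn = 126.28 × -12.3 = -1553.2 kJ/h
Sensible, feed 88.6→25 °C: -3471.9 kJ/h
Outlet flows (mol/h): A 79.722, B 79.722, C 126.28, H₂O 126.28
Sensible, products 25→161 °C: 8300.1 kJ/h
Q = ΔH = 3275 kJ/h = 0.90971 kW
Heat supplied = 909.71 W

Q_in = 910 W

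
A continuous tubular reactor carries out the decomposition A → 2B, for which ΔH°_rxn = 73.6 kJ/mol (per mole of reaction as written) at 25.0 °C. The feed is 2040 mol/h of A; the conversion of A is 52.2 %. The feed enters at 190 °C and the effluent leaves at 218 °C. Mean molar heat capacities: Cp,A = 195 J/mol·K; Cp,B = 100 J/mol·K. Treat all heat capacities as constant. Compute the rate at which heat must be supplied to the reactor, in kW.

Q_in = 25.2 kW

Extent of reaction ξ = 0.522 × 2040 = 1064.9 mol/h
Reaction term: ξ·ΔH°_rxn = 1064.9 × 73.6 = 78375 kJ/h
Sensible, feed 190→25 °C: -65637 kJ/h
Outlet flows (mol/h): A 975.12, B 2129.8
Sensible, products 25→218 °C: 77803 kJ/h
Q = ΔH = 90541 kJ/h = 25.15 kW
Heat supplied = 25.15 kW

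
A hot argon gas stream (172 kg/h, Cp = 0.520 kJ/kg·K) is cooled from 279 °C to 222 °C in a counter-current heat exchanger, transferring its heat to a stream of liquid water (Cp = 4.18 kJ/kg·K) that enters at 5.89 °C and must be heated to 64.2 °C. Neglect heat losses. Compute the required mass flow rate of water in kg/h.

ṁ_c = 20.9 kg/h

Heat released by hot stream: Q = 172 × 0.520 × (279 − 222) = 5098.1 kJ/h
Energy balance on cold side (adiabatic exchanger): Q = ṁ_c·Cp_c·(T_c,out − T_c,in)
ṁ_c = 5098.1 / [4.18 × (64.2 − 5.89)] = 20.916 kg/h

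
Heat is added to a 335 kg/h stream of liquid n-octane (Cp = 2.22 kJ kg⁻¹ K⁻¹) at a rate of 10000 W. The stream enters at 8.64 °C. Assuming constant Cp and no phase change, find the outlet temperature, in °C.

Q = 10000 W = 36000 kJ/h
ΔT = Q/(ṁ·Cp) = 36000/(335×2.22) = 48.407 K
T_out = 8.64 + 48.407 = 57.047 °C

T_out = 57.0 °C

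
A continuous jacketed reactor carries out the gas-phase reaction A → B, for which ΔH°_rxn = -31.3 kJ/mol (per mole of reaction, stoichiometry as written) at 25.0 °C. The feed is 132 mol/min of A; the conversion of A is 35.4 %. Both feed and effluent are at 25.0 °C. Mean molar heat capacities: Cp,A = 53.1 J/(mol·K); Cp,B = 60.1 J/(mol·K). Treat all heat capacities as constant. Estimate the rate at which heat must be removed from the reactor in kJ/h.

Q_out = 87800 kJ/h

Extent of reaction ξ = 0.354 × 132 = 46.728 mol/min
Reaction term: ξ·ΔH°_rxn = 46.728 × -31.3 = -1462.6 kJ/min
Q = ΔH = -1462.6 kJ/min = -24.376 kW
Heat removed = 87755 kJ/h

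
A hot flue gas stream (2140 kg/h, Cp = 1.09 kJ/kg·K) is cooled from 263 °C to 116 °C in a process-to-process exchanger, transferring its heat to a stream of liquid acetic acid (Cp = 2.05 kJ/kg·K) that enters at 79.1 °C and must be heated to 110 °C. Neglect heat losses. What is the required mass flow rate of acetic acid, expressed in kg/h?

ṁ_c = 5410 kg/h

Heat released by hot stream: Q = 2140 × 1.09 × (263 − 116) = 342890 kJ/h
Energy balance on cold side (adiabatic exchanger): Q = ṁ_c·Cp_c·(T_c,out − T_c,in)
ṁ_c = 342890 / [2.05 × (110 − 79.1)] = 5413.1 kg/h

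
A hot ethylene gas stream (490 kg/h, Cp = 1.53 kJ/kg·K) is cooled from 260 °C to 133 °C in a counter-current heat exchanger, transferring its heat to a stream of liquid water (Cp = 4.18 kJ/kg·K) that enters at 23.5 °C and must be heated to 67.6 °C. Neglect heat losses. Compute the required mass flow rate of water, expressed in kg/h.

ṁ_c = 517 kg/h

Heat released by hot stream: Q = 490 × 1.53 × (260 − 133) = 95212 kJ/h
Energy balance on cold side (adiabatic exchanger): Q = ṁ_c·Cp_c·(T_c,out − T_c,in)
ṁ_c = 95212 / [4.18 × (67.6 − 23.5)] = 516.51 kg/h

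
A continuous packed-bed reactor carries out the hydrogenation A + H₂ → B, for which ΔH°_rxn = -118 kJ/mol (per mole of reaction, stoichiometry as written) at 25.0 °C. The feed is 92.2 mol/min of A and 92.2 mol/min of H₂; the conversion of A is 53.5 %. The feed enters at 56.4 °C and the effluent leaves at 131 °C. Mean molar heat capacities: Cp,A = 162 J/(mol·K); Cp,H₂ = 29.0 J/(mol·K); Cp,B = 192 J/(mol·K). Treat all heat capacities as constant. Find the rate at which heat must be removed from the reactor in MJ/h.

Q_out = 270 MJ/h

Extent of reaction ξ = 0.535 × 92.2 = 49.327 mol/min
Reaction term: ξ·ΔH°_rxn = 49.327 × -118 = -5820.6 kJ/min
Sensible, feed 56.4→25 °C: -552.96 kJ/min
Outlet flows (mol/min): A 42.873, H₂ 42.873, B 49.327
Sensible, products 25→131 °C: 1871.9 kJ/min
Q = ΔH = -4501.6 kJ/min = -75.027 kW
Heat removed = 270.1 MJ/h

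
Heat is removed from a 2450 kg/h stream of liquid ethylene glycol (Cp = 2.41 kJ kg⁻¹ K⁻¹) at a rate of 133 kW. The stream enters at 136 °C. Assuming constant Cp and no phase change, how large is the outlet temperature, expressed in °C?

Q = 133 kW = 478800 kJ/h
ΔT = Q/(ṁ·Cp) = 478800/(2450×2.41) = 81.091 K
T_out = 136 − 81.091 = 54.909 °C

T_out = 54.9 °C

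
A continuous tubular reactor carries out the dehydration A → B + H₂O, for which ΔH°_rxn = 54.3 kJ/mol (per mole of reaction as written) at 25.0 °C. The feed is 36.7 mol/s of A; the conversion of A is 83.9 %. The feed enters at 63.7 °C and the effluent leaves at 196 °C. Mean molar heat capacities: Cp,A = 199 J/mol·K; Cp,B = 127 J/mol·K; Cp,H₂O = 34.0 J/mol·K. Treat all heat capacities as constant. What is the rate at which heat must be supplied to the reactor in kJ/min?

Q_in = 146000 kJ/min

Extent of reaction ξ = 0.839 × 36.7 = 30.791 mol/s
Reaction term: ξ·ΔH°_rxn = 30.791 × 54.3 = 1672 kJ/s
Sensible, feed 63.7→25 °C: -282.64 kJ/s
Outlet flows (mol/s): A 5.9087, B 30.791, H₂O 30.791
Sensible, products 25→196 °C: 1048.8 kJ/s
Q = ΔH = 2438.1 kJ/s = 2438.1 kW
Heat supplied = 146290 kJ/min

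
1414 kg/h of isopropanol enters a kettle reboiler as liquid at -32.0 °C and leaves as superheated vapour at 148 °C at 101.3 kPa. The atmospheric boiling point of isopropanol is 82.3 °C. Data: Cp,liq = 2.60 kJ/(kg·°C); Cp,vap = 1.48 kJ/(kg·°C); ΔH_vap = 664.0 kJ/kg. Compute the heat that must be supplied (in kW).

Q = 416 kW

liquid -32.0→82.3 °C: 297.18 kJ/kg
vaporisation at 82.3 °C: 664 kJ/kg
vapour 82.3→148 °C: 97.236 kJ/kg
Δh = 297.18 + 664 + 97.236 = 1058.4 kJ/kg
Q = ṁ·Δh = 1414 kg/h × 1058.4 kJ/kg = 1.4966e+06 kJ/h
|Q| = 415.72 kW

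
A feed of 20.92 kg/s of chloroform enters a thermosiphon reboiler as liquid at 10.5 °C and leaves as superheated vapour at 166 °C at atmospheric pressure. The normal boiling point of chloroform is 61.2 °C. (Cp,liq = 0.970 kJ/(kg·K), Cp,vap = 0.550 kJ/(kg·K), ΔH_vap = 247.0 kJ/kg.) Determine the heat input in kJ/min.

liquid 10.5→61.2 °C: 49.179 kJ/kg
vaporisation at 61.2 °C: 247 kJ/kg
vapour 61.2→166 °C: 57.64 kJ/kg
Δh = 49.179 + 247 + 57.64 = 353.82 kJ/kg
Q = ṁ·Δh = 20.92 kg/s × 353.82 kJ/kg = 7401.9 kJ/s
|Q| = 7401.9 kW = 444110 kJ/min

Q = 444000 kJ/min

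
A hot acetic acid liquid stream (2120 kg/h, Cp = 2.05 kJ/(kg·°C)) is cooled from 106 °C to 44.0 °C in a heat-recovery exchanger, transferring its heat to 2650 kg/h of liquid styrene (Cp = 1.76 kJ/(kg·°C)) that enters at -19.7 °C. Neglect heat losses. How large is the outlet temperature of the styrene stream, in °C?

T_c,out = 38.1 °C

Heat released by hot stream: Q = 2120 × 2.05 × (106 − 44.0) = 269450 kJ/h
Energy balance on cold side (adiabatic exchanger): Q = ṁ_c·Cp_c·(T_c,out − T_c,in)
T_c,out = -19.7 + 269450/(2650 × 1.76) = 38.073 °C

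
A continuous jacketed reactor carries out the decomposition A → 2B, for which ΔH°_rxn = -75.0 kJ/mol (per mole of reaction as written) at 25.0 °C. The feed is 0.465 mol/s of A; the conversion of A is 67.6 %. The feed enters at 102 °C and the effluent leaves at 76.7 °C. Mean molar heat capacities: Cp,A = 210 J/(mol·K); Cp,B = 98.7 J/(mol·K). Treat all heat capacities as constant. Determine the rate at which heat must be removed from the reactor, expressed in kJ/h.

Extent of reaction ξ = 0.676 × 0.465 = 0.31434 mol/s
Reaction term: ξ·ΔH°_rxn = 0.31434 × -75.0 = -23.576 kJ/s
Sensible, feed 102→25 °C: -7.5191 kJ/s
Outlet flows (mol/s): A 0.15066, B 0.62868
Sensible, products 25→76.7 °C: 4.8437 kJ/s
Q = ΔH = -26.251 kJ/s = -26.251 kW
Heat removed = 94503 kJ/h

Q_out = 94500 kJ/h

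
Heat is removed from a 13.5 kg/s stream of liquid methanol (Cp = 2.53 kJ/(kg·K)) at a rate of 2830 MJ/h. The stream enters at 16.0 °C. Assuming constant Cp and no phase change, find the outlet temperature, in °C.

T_out = -7.02 °C

Q = 2830 MJ/h = 786.11 kJ/s
ΔT = Q/(ṁ·Cp) = 786.11/(13.5×2.53) = 23.016 K
T_out = 16.0 − 23.016 = -7.016 °C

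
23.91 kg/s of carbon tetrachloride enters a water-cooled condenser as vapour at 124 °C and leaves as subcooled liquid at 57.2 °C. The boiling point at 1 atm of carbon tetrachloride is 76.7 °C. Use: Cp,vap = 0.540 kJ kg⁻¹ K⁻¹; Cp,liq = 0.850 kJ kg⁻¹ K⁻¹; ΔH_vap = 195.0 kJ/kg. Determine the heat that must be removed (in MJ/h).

vapour 124→76.7 °C: -25.542 kJ/kg
condensation at 76.7 °C: -195 kJ/kg
liquid 76.7→57.2 °C: -16.575 kJ/kg
Δh = -25.542 + -195 + -16.575 = -237.12 kJ/kg
Q = ṁ·Δh = 23.91 kg/s × -237.12 kJ/kg = -5669.5 kJ/s
|Q| = 5669.5 kW = 20410 MJ/h

Q_c = 20400 MJ/h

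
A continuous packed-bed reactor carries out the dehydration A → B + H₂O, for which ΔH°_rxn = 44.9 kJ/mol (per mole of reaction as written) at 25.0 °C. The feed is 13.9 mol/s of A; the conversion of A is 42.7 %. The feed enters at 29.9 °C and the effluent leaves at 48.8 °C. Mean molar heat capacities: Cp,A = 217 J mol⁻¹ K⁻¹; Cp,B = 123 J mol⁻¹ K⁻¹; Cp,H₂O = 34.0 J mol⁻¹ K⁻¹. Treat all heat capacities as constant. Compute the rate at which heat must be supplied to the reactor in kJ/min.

Q_in = 18900 kJ/min

Extent of reaction ξ = 0.427 × 13.9 = 5.9353 mol/s
Reaction term: ξ·ΔH°_rxn = 5.9353 × 44.9 = 266.49 kJ/s
Sensible, feed 29.9→25 °C: -14.78 kJ/s
Outlet flows (mol/s): A 7.9647, B 5.9353, H₂O 5.9353
Sensible, products 25→48.8 °C: 63.312 kJ/s
Q = ΔH = 315.03 kJ/s = 315.03 kW
Heat supplied = 18902 kJ/min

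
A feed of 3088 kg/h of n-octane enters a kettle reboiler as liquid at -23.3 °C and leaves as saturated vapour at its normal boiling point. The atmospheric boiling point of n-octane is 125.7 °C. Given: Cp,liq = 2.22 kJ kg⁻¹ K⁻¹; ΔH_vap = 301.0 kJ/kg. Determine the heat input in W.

liquid -23.3→125.7 °C: 330.78 kJ/kg
vaporisation at 125.7 °C: 301 kJ/kg
Δh = 330.78 + 301 = 631.78 kJ/kg
Q = ṁ·Δh = 3088 kg/h × 631.78 kJ/kg = 1.9509e+06 kJ/h
|Q| = 541.93 kW = 541930 W

Q = 542000 W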